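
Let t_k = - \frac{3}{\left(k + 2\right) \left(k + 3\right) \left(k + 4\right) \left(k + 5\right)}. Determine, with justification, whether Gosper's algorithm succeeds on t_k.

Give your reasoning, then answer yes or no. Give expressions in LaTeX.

The ratio is (k + 2)/(k + 6).
Take A(k)=k + 2, B(k)=k + 6, C(k)=1.
f must satisfy (k + 2)·f(k+1) − (k + 5)·f(k) = 1.
d = 3 from the (1,1,0) case.
Solve for f: f(k) = k*(k**2 + 9*k + 26)/72 (degree 3 ≤ 3).
Certificate R = B(k−1)f/C = k*(k + 5)*(k**2 + 9*k + 26)/72 gives s_k = k*(-k**2 - 9*k - 26)/(24*(k + 2)*(k + 3)*(k + 4)).
Verify: -3/(k**4 + 14*k**3 + 71*k**2 + 154*k + 120) matches t_k.

Yes. s_k = \frac{k \left(- k^{2} - 9 k - 26\right)}{24 \left(k + 2\right) \left(k + 3\right) \left(k + 4\right)}.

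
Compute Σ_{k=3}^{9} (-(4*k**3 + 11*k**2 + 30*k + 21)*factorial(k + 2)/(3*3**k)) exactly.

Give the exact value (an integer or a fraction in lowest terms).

r(k) = (4*k**4 + 35*k**3 + 133*k**2 + 258*k + 198)/(3*(4*k**3 + 11*k**2 + 30*k + 21)) after simplifying.
So A=k/3 + 1 and B=1, with C=k**3 + 11*k**2/4 + 15*k/2 + 21/4.
Solve (k/3 + 1)·f(k+1) − (1)·f(k) = k**3 + 11*k**2/4 + 15*k/2 + 21/4.
deg f ≤ 2 (via 1,0,3).
Match coefficients ⇒ f(k) = 3*(k + 1)*(4*k - 1)/4.
So s_k = (B(k−1)f/C)·t_k = (3*(k + 1)*(4*k - 1)/(4*k**3 + 11*k**2 + 30*k + 21))·t_k = -(k + 1)*(4*k - 1)*factorial(k + 2)/3**k.
Verify: -(4*k**3 + 11*k**2 + 30*k + 21)*factorial(k + 2)/(3*3**k) matches t_k.
Sum = s_(10) − s_(3); s_(10) = -281881600/81, s_(3) = -1760/9 ⇒ -281865760/81.

Σ = -281865760/81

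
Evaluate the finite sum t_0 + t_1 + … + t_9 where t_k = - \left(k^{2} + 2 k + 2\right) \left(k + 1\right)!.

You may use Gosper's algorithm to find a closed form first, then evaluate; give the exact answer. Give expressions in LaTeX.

Ratio r(k) = (k + 2)*(2*k + (k + 1)**2 + 4)/(k**2 + 2*k + 2).
Factor: A=k + 2; B=1; C=k**2 + 2*k + 2.
f must satisfy (k + 2)·f(k+1) − (1)·f(k) = k**2 + 2*k + 2.
Degrees (1,0,2) ⇒ d ≤ 1.
Solve for f: f(k) = k (degree 1 ≤ 1).
Then R = B(k−1)f/C = k/(k**2 + 2*k + 2), so s_k = R(k)·t_k = -k*factorial(k + 1).
Check: Δs_k = -(k**2 + 2*k + 2)*factorial(k + 1). ✓
Telescoping: Σ = s_(10) − s_(0) = -399168000 − (0) = -399168000.

Σ = -399168000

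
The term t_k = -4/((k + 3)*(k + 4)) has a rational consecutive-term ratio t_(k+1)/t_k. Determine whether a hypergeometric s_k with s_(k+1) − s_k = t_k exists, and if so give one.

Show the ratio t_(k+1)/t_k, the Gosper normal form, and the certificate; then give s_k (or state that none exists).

The ratio is (k + 3)/(k + 5).
So A=k + 3 and B=k + 5, with C=1.
Solve (k + 3)·f(k+1) − (k + 4)·f(k) = 1.
Degrees (1,1,0) ⇒ d ≤ 1.
Solve for f: f(k) = k/3 (degree 1 ≤ 1).
R(k) = B(k−1)·f(k)/C(k) = k*(k + 4)/3; s_k = R·t_k = -4*k/(3*k + 9).
s_(k+1) − s_k = -4/(k**2 + 7*k + 12) = t_k.

s_k = -4*k/(3*k + 9)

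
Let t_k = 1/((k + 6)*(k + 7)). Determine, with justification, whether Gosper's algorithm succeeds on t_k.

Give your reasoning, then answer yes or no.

Yes. s_k = k/(6*(k + 6)).

t_(k+1)/t_k = (k + 6)/(k + 8).
Normal form (A,B,C) = (k + 6, k + 8, 1).
Solve (k + 6)·f(k+1) − (k + 7)·f(k) = 1.
Degrees (1,1,0) ⇒ d ≤ 1.
A polynomial solution: f(k) = k/6.
Certificate R = B(k−1)f/C = k*(k + 7)/6 gives s_k = k/(6*(k + 6)).
Verify: 1/(k**2 + 13*k + 42) matches t_k.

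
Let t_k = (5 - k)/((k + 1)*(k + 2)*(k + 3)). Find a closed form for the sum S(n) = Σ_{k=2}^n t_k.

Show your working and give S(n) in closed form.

Step 1: r(k) = (k - 4)*(k + 1)/((k - 5)*(k + 4)).
Take A(k)=k + 1, B(k)=k + 4, C(k)=k - 5.
Need (k + 1)·f(k+1) − (k + 3)·f(k) = k - 5.
deg f ≤ 2 (via 1,1,1).
A polynomial solution: f(k) = -k*(k + 4).
Certificate R = B(k−1)f/C = -k*(k + 3)*(k + 4)/(k - 5) gives s_k = k*(k + 4)/((k + 1)*(k + 2)).
s_(k+1) − s_k = (5 - k)/(k**3 + 6*k**2 + 11*k + 6) = t_k.
Σ_(k=2)^n t_k = s_(n+1) − s_(2) = ((n**2 + 6*n + 5)/(n**2 + 5*n + 6)) − (1), i.e. (n - 1)/(n**2 + 5*n + 6).

S(n) = (n - 1)/(n**2 + 5*n + 6)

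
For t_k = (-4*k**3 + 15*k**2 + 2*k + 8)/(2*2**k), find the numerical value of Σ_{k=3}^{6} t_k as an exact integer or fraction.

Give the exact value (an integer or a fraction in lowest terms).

Σ = -95/64

Ratio r(k) = (4*k**3 - 3*k**2 - 20*k - 21)/(2*(4*k**3 - 15*k**2 - 2*k - 8)).
So A=1/2 and B=1, with C=k**3 - 15*k**2/4 - k/2 - 2.
Key eq: (1/2)·f(k+1) = (1)·f(k) + (k**3 - 15*k**2/4 - k/2 - 2).
Degrees (0,0,3) ⇒ d ≤ 3.
Solving with deg f ≤ 3: f(k) = -(4*k - 3)*(k**2 + 1)/2.
R(k) = B(k−1)·f(k)/C(k) = -2*(4*k - 3)*(k**2 + 1)/((k - 4)*(4*k**2 + k + 2)); s_k = R·t_k = (4*k**3 - 3*k**2 + 4*k - 3)/2**k.
Verify: (-4*k**3 + 15*k**2 + 2*k + 8)/(2*2**k) matches t_k.
Evaluate s at k=7 and k=3: 625/64 and 45/4; difference -95/64.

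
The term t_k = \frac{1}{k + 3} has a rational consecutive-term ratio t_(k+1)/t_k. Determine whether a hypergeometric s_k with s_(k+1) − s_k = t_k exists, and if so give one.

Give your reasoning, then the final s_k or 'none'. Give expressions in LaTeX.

t_(k+1)/t_k = (k + 3)/(k + 4).
A = k + 3, B = k + 4, C = 1.
Set up (k + 3)·f(k+1) − (k + 3)·f(k) − (1) = 0.
d = 0 from the (1,1,0) case.
Put f(k) = c0: A·f(k+1) − B(k−1)·f(k) − C = -1; need -1 = 0 — inconsistent ⇒ no f, not summable.

none — t_k is not Gosper-summable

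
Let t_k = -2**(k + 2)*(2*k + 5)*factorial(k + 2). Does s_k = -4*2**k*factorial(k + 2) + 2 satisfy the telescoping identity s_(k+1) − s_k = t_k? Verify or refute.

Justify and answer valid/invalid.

Valid — Δs_k = t_k.

s_(k+1) = -4*2**(k + 1)*factorial(k + 3) + 2
s_(k+1) − s_k = -2**(k + 2)*(2*k + 5)*factorial(k + 2)
(s_(k+1) − s_k) − t_k = 0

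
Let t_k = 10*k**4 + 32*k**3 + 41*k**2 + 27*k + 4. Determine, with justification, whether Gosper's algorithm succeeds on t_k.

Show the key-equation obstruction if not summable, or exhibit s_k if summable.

Yes. s_k = k*(2*k**4 + 3*k**3 + k**2 + k - 3).

Step 1: r(k) = (10*k**4 + 72*k**3 + 197*k**2 + 245*k + 114)/(10*k**4 + 32*k**3 + 41*k**2 + 27*k + 4).
Gosper form: A/B · C(k+1)/C(k) with A=1, B=1, C=k**4 + 16*k**3/5 + 41*k**2/10 + 27*k/10 + 2/5.
f must satisfy (1)·f(k+1) − (1)·f(k) = k**4 + 16*k**3/5 + 41*k**2/10 + 27*k/10 + 2/5.
Bound: deg f ≤ 5.
Solving with deg f ≤ 5: f(k) = k*(2*k**4 + 3*k**3 + k**2 + k - 3)/10.
R(k) = B(k−1)·f(k)/C(k) = k*(2*k**4 + 3*k**3 + k**2 + k - 3)/((5*k + 1)*(2*k**3 + 6*k**2 + 7*k + 4)); s_k = R·t_k = k*(2*k**4 + 3*k**3 + k**2 + k - 3).
Δs = 10*k**4 + 32*k**3 + 41*k**2 + 27*k + 4, as required.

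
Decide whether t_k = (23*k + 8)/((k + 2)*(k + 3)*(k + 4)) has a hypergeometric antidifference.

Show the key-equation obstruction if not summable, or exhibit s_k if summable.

Yes. s_k = k*(9*k - 1)/(2*(k + 2)*(k + 3)).

Step 1: r(k) = (k + 2)*(23*k + 31)/((k + 5)*(23*k + 8)).
Factor: A=k + 2; B=k + 5; C=k + 8/23.
Solve (k + 2)·f(k+1) − (k + 4)·f(k) = k + 8/23.
d = 2 from the (1,1,1) case.
Match coefficients ⇒ f(k) = k*(9*k - 1)/46.
Then R = B(k−1)f/C = k*(k + 4)*(9*k - 1)/(2*(23*k + 8)), so s_k = R(k)·t_k = k*(9*k - 1)/(2*(k + 2)*(k + 3)).
s_(k+1) − s_k = (23*k + 8)/(k**3 + 9*k**2 + 26*k + 24) = t_k.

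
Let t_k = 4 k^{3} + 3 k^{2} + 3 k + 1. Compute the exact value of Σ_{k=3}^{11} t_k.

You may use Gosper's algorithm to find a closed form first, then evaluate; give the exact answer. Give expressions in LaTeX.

Σ = 19089

Ratio r(k) = (4*k**3 + 15*k**2 + 21*k + 11)/(4*k**3 + 3*k**2 + 3*k + 1).
Normal form (A,B,C) = (1, 1, k**3 + 3*k**2/4 + 3*k/4 + 1/4).
Solve (1)·f(k+1) − (1)·f(k) = k**3 + 3*k**2/4 + 3*k/4 + 1/4.
Degrees (0,0,3) ⇒ d ≤ 4.
Coefficient equations give f(k) = k**2*(k**2 - k + 1)/4.
Then R = B(k−1)f/C = k**2*(k**2 - k + 1)/(4*k**3 + 3*k**2 + 3*k + 1), so s_k = R(k)·t_k = k**2*(k**2 - k + 1).
Check: Δs_k = 4*k**3 + 3*k**2 + 3*k + 1. ✓
Telescoping: Σ = s_(12) − s_(3) = 19152 − (63) = 19089.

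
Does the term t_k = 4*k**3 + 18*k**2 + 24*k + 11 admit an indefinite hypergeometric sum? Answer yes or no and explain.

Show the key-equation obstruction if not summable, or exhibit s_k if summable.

Yes. s_k = k*(k**3 + 4*k**2 + 4*k + 2).

r(k) = (4*k**3 + 30*k**2 + 72*k + 57)/(4*k**3 + 18*k**2 + 24*k + 11) after simplifying.
Take A(k)=1, B(k)=1, C(k)=k**3 + 9*k**2/2 + 6*k + 11/4.
Solve (1)·f(k+1) − (1)·f(k) = k**3 + 9*k**2/2 + 6*k + 11/4.
d = 4 from the (0,0,3) case.
Match coefficients ⇒ f(k) = k*(k**3 + 4*k**2 + 4*k + 2)/4.
Certificate R = B(k−1)f/C = k*(k**3 + 4*k**2 + 4*k + 2)/(4*k**3 + 18*k**2 + 24*k + 11) gives s_k = k*(k**3 + 4*k**2 + 4*k + 2).
Verify: 4*k**3 + 18*k**2 + 24*k + 11 matches t_k.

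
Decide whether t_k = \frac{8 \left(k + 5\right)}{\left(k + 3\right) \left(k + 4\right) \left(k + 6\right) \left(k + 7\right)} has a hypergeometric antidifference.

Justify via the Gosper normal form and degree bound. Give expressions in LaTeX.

Yes. s_k = \frac{2 k \left(k + 9\right)}{9 \left(k^{2} + 9 k + 18\right)}.

Ratio r(k) = (k + 3)*(k + 6)**2/((k + 5)**2*(k + 8)).
So A=k + 3 and B=k + 8, with C=k**2 + 10*k + 25.
Solve (k + 3)·f(k+1) − (k + 7)·f(k) = k**2 + 10*k + 25.
deg f ≤ 4 (via 1,1,2).
Solving with deg f ≤ 4: f(k) = k*(k + 4)*(k + 5)*(k + 9)/36.
Then R = B(k−1)f/C = k*(k + 4)*(k + 7)*(k + 9)/(36*(k + 5)), so s_k = R(k)·t_k = 2*k*(k + 9)/(9*(k**2 + 9*k + 18)).
Verify: 8*(k + 5)/(k**4 + 20*k**3 + 145*k**2 + 450*k + 504) matches t_k.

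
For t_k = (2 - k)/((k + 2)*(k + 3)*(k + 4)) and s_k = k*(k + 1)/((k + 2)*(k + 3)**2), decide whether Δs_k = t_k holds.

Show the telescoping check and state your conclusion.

s_(k+1) = (k + 1)*(k + 2)/((k + 3)*(k + 4)**2)
s_(k+1) − s_k = (k + 1)*(-k*(k + 4)**2 + (k + 2)**2*(k + 3))/((k + 2)*(k + 3)**2*(k + 4)**2)
(s_(k+1) − s_k) − t_k = 2*(2*k**2 + 5*k - 6)/(k**5 + 16*k**4 + 101*k**3 + 314*k**2 + 480*k + 288)

Invalid: residual 2*(2*k**2 + 5*k - 6)/(k**5 + 16*k**4 + 101*k**3 + 314*k**2 + 480*k + 288) ≠ 0.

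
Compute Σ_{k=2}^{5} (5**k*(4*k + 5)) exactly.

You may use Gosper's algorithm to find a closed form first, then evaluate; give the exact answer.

t_(k+1)/t_k = 5*(4*k + 9)/(4*k + 5).
So A=5 and B=1, with C=k + 5/4.
Solve (5)·f(k+1) − (1)·f(k) = k + 5/4.
d = 1 from the (0,0,1) case.
Match coefficients ⇒ f(k) = k/4.
Then R = B(k−1)f/C = k/(4*k + 5), so s_k = R(k)·t_k = 5**k*k.
Verify: 5**k*(4*k + 5) matches t_k.
Sum = s_(6) − s_(2); s_(6) = 93750, s_(2) = 50 ⇒ 93700.

Σ = 93700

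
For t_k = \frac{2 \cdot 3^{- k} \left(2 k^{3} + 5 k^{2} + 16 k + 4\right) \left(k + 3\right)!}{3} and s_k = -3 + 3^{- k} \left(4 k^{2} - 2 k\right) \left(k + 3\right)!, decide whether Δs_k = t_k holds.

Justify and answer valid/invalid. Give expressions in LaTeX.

Valid: the claim telescopes to t_k.

s_(k+1) = -3**(-k - 1)*(2*k - 4*(k + 1)**2 + 2)*factorial(k + 4) - 3
s_(k+1) − s_k = 2*(2*k**3 + 5*k**2 + 16*k + 4)*factorial(k + 3)/(3*3**k)
(s_(k+1) − s_k) − t_k = 0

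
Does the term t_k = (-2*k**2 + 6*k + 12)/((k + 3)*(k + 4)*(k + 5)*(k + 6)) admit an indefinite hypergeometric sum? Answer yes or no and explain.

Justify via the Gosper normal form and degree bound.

Yes. s_k = k*(-k**2 + 48*k + 73)/(30*(k + 3)*(k + 4)*(k + 5)).

Compute t_(k+1)/t_k: get (k + 3)*(3*k - (k + 1)**2 + 9)/((k + 7)*(-k**2 + 3*k + 6)).
Gosper form: A/B · C(k+1)/C(k) with A=k + 3, B=k + 7, C=k**2 - 3*k - 6.
f must satisfy (k + 3)·f(k+1) − (k + 6)·f(k) = k**2 - 3*k - 6.
d = 3 from the (1,1,2) case.
A polynomial solution: f(k) = k*(k**2 - 48*k - 73)/60.
Get s_k = R·t_k = k*(-k**2 + 48*k + 73)/(30*(k + 3)*(k + 4)*(k + 5)) with R(k) = B(k−1)f(k)/C(k) = k*(k + 6)*(k**2 - 48*k - 73)/(60*(k**2 - 3*k - 6)).
s_(k+1) − s_k = 2*(-k**2 + 3*k + 6)/(k**4 + 18*k**3 + 119*k**2 + 342*k + 360) = t_k.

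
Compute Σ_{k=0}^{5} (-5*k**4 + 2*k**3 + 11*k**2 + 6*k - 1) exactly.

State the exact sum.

Ratio r(k) = (5*k**4 + 18*k**3 + 13*k**2 - 14*k - 13)/(5*k**4 - 2*k**3 - 11*k**2 - 6*k + 1).
Take A(k)=1, B(k)=1, C(k)=k**4 - 2*k**3/5 - 11*k**2/5 - 6*k/5 + 1/5.
f must satisfy (1)·f(k+1) − (1)·f(k) = k**4 - 2*k**3/5 - 11*k**2/5 - 6*k/5 + 1/5.
deg f ≤ 5 (via 0,0,4).
Match coefficients ⇒ f(k) = k*(k**4 - 3*k**3 - k**2 + 2*k + 2)/5.
Then R = B(k−1)f/C = k*(k**4 - 3*k**3 - k**2 + 2*k + 2)/(5*k**4 - 2*k**3 - 11*k**2 - 6*k + 1), so s_k = R(k)·t_k = k*(-k**4 + 3*k**3 + k**2 - 2*k - 2).
Check: Δs_k = -5*k**4 + 2*k**3 + 11*k**2 + 6*k - 1. ✓
Sum = s_(6) − s_(0); s_(6) = -3756, s_(0) = 0 ⇒ -3756.

Σ = -3756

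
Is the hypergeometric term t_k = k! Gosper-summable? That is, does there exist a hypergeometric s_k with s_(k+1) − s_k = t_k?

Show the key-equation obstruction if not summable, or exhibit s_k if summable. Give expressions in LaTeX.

No — key equation has no polynomial f.

The ratio is k + 1.
A = k + 1, B = 1, C = 1.
Key eq: (k + 1)·f(k+1) = (1)·f(k) + (1).
Bound: deg f ≤ -1.
d = -1 < 0 ⇒ no nonzero polynomial f; not summable.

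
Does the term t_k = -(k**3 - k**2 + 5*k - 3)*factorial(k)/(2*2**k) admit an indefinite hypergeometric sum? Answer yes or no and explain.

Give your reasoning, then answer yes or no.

Yes. s_k = -(k**2 - 2*k + 2)*factorial(k)/2**k.

t_(k+1)/t_k = (k + 1)*(5*k + (k + 1)**3 - (k + 1)**2 + 2)/(2*(k**3 - k**2 + 5*k - 3)).
A = k/2 + 1/2, B = 1, C = k**3 - k**2 + 5*k - 3.
Set up (k/2 + 1/2)·f(k+1) − (1)·f(k) − (k**3 - k**2 + 5*k - 3) = 0.
Bound: deg f ≤ 2.
Solve for f: f(k) = 2*(k**2 - 2*k + 2) (degree 2 ≤ 2).
Get s_k = R·t_k = -(k**2 - 2*k + 2)*factorial(k)/2**k with R(k) = B(k−1)f(k)/C(k) = 2*(k**2 - 2*k + 2)/(k**3 - k**2 + 5*k - 3).
Check: Δs_k = -(k**3 - k**2 + 5*k - 3)*factorial(k)/(2*2**k). ✓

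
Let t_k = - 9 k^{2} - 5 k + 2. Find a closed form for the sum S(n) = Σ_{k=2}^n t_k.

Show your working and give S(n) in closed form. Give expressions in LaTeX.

Step 1: r(k) = (9*k**2 + 23*k + 12)/(9*k**2 + 5*k - 2).
Factor: A=1; B=1; C=k**2 + 5*k/9 - 2/9.
f must satisfy (1)·f(k+1) − (1)·f(k) = k**2 + 5*k/9 - 2/9.
Bound: deg f ≤ 3.
A polynomial solution: f(k) = k*(3*k**2 - 2*k - 3)/9.
Then R = B(k−1)f/C = k*(3*k**2 - 2*k - 3)/(9*k**2 + 5*k - 2), so s_k = R(k)·t_k = k*(-3*k**2 + 2*k + 3).
s_(k+1) − s_k = -9*k**2 - 5*k + 2 = t_k.
Σ_(k=2)^n t_k = s_(n+1) − s_(2) = (-3*n**3 - 7*n**2 - 2*n + 2) − (-10), i.e. -3*n**3 - 7*n**2 - 2*n + 12.

S(n) = - 3 n^{3} - 7 n^{2} - 2 n + 12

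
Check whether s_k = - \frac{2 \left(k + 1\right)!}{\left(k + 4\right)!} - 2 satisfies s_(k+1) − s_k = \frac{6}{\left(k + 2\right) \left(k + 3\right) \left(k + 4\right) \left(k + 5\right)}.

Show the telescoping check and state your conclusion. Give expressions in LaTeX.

s_(k+1) = -2*factorial(k + 2)/factorial(k + 5) - 2
s_(k+1) − s_k = 6/((k + 2)*(k + 3)*(k + 4)*(k + 5))
(s_(k+1) − s_k) − t_k = 0

valid (s_(k+1) − s_k reduces to t_k)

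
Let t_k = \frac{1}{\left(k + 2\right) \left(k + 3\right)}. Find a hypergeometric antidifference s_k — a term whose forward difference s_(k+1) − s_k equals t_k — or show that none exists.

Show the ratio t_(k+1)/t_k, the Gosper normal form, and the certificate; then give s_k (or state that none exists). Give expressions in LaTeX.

Step 1: r(k) = (k + 2)/(k + 4).
So A=k + 2 and B=k + 4, with C=1.
f must satisfy (k + 2)·f(k+1) − (k + 3)·f(k) = 1.
From deg A=1, deg B=1, deg C=0: d=1.
Solve for f: f(k) = k/2 (degree 1 ≤ 1).
So s_k = (B(k−1)f/C)·t_k = (k*(k + 3)/2)·t_k = k/(2*(k + 2)).
Verify: 1/(k**2 + 5*k + 6) matches t_k.

s_k = \frac{k}{2 \left(k + 2\right)}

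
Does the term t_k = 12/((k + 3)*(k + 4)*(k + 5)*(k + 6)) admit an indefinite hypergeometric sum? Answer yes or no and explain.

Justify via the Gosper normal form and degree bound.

The ratio is (k + 3)/(k + 7).
Gosper form: A/B · C(k+1)/C(k) with A=k + 3, B=k + 7, C=1.
f must satisfy (k + 3)·f(k+1) − (k + 6)·f(k) = 1.
Degrees (1,1,0) ⇒ d ≤ 3.
Solving with deg f ≤ 3: f(k) = k*(k**2 + 12*k + 47)/180.
Then R = B(k−1)f/C = k*(k + 6)*(k**2 + 12*k + 47)/180, so s_k = R(k)·t_k = k*(k**2 + 12*k + 47)/(15*(k + 3)*(k + 4)*(k + 5)).
Δs = 12/(k**4 + 18*k**3 + 119*k**2 + 342*k + 360), as required.

Yes. s_k = k*(k**2 + 12*k + 47)/(15*(k + 3)*(k + 4)*(k + 5)).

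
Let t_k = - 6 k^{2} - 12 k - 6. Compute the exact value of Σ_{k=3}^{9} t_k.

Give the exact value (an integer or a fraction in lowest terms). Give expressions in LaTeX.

t_(k+1)/t_k = (k**2 + 4*k + 4)/(k**2 + 2*k + 1).
So A=1 and B=1, with C=k**2 + 2*k + 1.
Key eq: (1)·f(k+1) = (1)·f(k) + (k**2 + 2*k + 1).
d = 3 from the (0,0,2) case.
Solving with deg f ≤ 3: f(k) = k*(k + 1)*(2*k + 1)/6.
Get s_k = R·t_k = k*(-2*k**2 - 3*k - 1) with R(k) = B(k−1)f(k)/C(k) = k*(2*k + 1)/(6*(k + 1)).
Verify: -6*k**2 - 12*k - 6 matches t_k.
Sum = s_(10) − s_(3); s_(10) = -2310, s_(3) = -84 ⇒ -2226.

Σ = -2226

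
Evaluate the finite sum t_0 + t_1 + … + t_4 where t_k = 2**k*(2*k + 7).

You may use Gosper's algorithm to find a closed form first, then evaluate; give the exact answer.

Σ = 413

r(k) = 2*(2*k + 9)/(2*k + 7) after simplifying.
So A=2 and B=1, with C=k + 7/2.
Need (2)·f(k+1) − (1)·f(k) = k + 7/2.
From deg A=0, deg B=0, deg C=1: d=1.
Solve for f: f(k) = (2*k + 3)/2 (degree 1 ≤ 1).
Then R = B(k−1)f/C = (2*k + 3)/(2*k + 7), so s_k = R(k)·t_k = 2**k*(2*k + 3).
Check: Δs_k = 2**k*(2*k + 7). ✓
Σ_(k=0)^(4) t_k = s_(5) − s_(0) = 416 − (3) = 413.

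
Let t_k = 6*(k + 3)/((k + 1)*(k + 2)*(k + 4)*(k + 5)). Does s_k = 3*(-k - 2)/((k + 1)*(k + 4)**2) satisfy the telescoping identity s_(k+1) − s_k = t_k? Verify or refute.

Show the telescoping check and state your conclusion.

s_(k+1) = 3*(-k - 3)/((k + 2)*(k + 5)**2)
s_(k+1) − s_k = 3*(-(k + 1)*(k + 3)*(k + 4)**2 + (k + 2)**2*(k + 5)**2)/((k + 1)*(k + 2)*(k + 4)**2*(k + 5)**2)
(s_(k+1) − s_k) − t_k = 6*(-3*k**2 - 21*k - 34)/(k**6 + 21*k**5 + 177*k**4 + 759*k**3 + 1722*k**2 + 1920*k + 800)

Invalid: residual 6*(-3*k**2 - 21*k - 34)/(k**6 + 21*k**5 + 177*k**4 + 759*k**3 + 1722*k**2 + 1920*k + 800) ≠ 0.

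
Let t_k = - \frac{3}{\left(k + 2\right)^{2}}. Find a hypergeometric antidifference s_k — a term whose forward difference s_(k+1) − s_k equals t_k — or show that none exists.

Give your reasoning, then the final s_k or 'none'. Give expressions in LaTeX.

none — t_k is not Gosper-summable

r(k) = (k + 2)**2/(k + 3)**2 after simplifying.
A = k**2 + 4*k + 4, B = k**2 + 6*k + 9, C = 1.
Need (k**2 + 4*k + 4)·f(k+1) − (k**2 + 4*k + 4)·f(k) = 1.
Degrees (2,2,0) ⇒ d ≤ 0.
Write f(k) = c0. Then LHS − RHS = -1, requiring -1 = 0: contradictory. No certificate.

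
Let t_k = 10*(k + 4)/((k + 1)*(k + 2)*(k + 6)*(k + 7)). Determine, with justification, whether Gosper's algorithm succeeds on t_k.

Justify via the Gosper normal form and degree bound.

t_(k+1)/t_k = (k + 1)*(k + 5)*(k + 6)/((k + 3)*(k + 4)*(k + 8)).
Take A(k)=k + 1, B(k)=k + 8, C(k)=k**4 + 16*k**3 + 95*k**2 + 248*k + 240.
Solve (k + 1)·f(k+1) − (k + 7)·f(k) = k**4 + 16*k**3 + 95*k**2 + 248*k + 240.
Bound: deg f ≤ 6.
Solve for f: f(k) = k*(k + 2)*(k + 3)*(k + 4)*(k + 5)*(k + 7)/12 (degree 6 ≤ 6).
Certificate R = B(k−1)f/C = k*(k + 2)*(k + 7)**2/(12*(k + 4)) gives s_k = 5*k*(k + 7)/(6*(k**2 + 7*k + 6)).
s_(k+1) − s_k = 10*(k + 4)/(k**4 + 16*k**3 + 83*k**2 + 152*k + 84) = t_k.

Yes. s_k = 5*k*(k + 7)/(6*(k**2 + 7*k + 6)).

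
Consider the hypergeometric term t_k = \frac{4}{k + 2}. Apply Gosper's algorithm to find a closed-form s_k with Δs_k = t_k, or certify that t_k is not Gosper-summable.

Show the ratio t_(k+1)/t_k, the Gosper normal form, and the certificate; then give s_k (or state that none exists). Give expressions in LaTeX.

none — t_k is not Gosper-summable

Ratio r(k) = (k + 2)/(k + 3).
Gosper form: A/B · C(k+1)/C(k) with A=k + 2, B=k + 3, C=1.
Need (k + 2)·f(k+1) − (k + 2)·f(k) = 1.
deg f ≤ 0 (via 1,1,0).
Generic f = c0 gives residual -1; -1 = 0 cannot hold, so t_k is not Gosper-summable.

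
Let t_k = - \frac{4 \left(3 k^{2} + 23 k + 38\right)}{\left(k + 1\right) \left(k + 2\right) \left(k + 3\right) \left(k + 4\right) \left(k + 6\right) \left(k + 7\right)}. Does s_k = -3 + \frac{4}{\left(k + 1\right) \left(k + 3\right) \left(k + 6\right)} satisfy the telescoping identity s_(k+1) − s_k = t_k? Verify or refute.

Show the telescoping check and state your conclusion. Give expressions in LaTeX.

s_(k+1) = -3 + 4/((k + 2)*(k + 4)*(k + 7))
s_(k+1) − s_k = 4/((k + 2)*(k + 4)*(k + 7)) - 4/((k + 1)*(k + 3)*(k + 6))
(s_(k+1) − s_k) − t_k = 0

Valid — Δs_k = t_k.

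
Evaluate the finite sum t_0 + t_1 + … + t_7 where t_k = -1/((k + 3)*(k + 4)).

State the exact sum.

Ratio r(k) = (k + 3)/(k + 5).
A = k + 3, B = k + 5, C = 1.
Set up (k + 3)·f(k+1) − (k + 4)·f(k) − (1) = 0.
Bound: deg f ≤ 1.
A polynomial solution: f(k) = k/3.
Certificate R = B(k−1)f/C = k*(k + 4)/3 gives s_k = -k/(3*k + 9).
s_(k+1) − s_k = -1/(k**2 + 7*k + 12) = t_k.
Telescoping: Σ = s_(8) − s_(0) = -8/33 − (0) = -8/33.

Σ = -8/33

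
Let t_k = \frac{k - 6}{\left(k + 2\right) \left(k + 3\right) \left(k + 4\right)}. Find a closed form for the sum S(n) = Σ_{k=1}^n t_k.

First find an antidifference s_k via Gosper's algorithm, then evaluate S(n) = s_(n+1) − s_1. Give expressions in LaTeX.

Ratio r(k) = (k - 5)*(k + 2)/((k - 6)*(k + 5)).
Normal form (A,B,C) = (k + 2, k + 5, k - 6).
Need (k + 2)·f(k+1) − (k + 4)·f(k) = k - 6.
Bound: deg f ≤ 2.
Match coefficients ⇒ f(k) = -k*(k + 8)/3.
So s_k = (B(k−1)f/C)·t_k = (-k*(k + 4)*(k + 8)/(3*(k - 6)))·t_k = k*(-k - 8)/(3*(k + 2)*(k + 3)).
Δs = (k - 6)/(k**3 + 9*k**2 + 26*k + 24), as required.
Σ_(k=1)^n t_k = s_(n+1) − s_(1) = ((-n**2 - 10*n - 9)/(3*(n**2 + 7*n + 12))) − (-1/4), i.e. n*(-n - 19)/(12*(n**2 + 7*n + 12)).

S(n) = \frac{n \left(- n - 19\right)}{12 \left(n^{2} + 7 n + 12\right)}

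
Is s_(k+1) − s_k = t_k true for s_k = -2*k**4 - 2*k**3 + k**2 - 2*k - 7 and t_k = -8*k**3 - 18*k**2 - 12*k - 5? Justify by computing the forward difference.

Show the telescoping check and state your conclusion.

s_(k+1) = -2*k**4 - 10*k**3 - 17*k**2 - 14*k - 12
s_(k+1) − s_k = -8*k**3 - 18*k**2 - 12*k - 5
(s_(k+1) − s_k) − t_k = 0

valid (s_(k+1) − s_k reduces to t_k)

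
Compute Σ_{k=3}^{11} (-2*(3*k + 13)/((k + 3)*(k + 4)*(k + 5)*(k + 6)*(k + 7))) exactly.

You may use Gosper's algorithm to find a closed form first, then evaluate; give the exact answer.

Ratio r(k) = (k + 3)*(3*k + 16)/((k + 8)*(3*k + 13)).
Factor: A=k + 3; B=k + 8; C=k + 13/3.
Set up (k + 3)·f(k+1) − (k + 7)·f(k) − (k + 13/3) = 0.
From deg A=1, deg B=1, deg C=1: d=4.
Coefficient equations give f(k) = k*(k + 4)*(k**2 + 14*k + 63)/270.
Then R = B(k−1)f/C = k*(k + 4)*(k + 7)*(k**2 + 14*k + 63)/(90*(3*k + 13)), so s_k = R(k)·t_k = k*(-k**2 - 14*k - 63)/(45*(k**3 + 14*k**2 + 63*k + 90)).
Δs = 2*(-3*k - 13)/(k**5 + 25*k**4 + 245*k**3 + 1175*k**2 + 2754*k + 2520), as required.
Telescoping: Σ = s_(12) − s_(3) = -10/459 − (-19/1080) = -77/18360.

Σ = -77/18360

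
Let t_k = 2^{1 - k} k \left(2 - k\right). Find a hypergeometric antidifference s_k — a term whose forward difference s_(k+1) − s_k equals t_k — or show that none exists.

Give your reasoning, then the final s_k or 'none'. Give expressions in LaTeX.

s_k = 2^{2 - k} \left(k^{2} + 1\right)

r(k) = (k**2 - 1)/(2*k*(k - 2)) after simplifying.
So A=1/2 and B=1, with C=k**2 - 2*k.
Need (1/2)·f(k+1) − (1)·f(k) = k**2 - 2*k.
deg f ≤ 2 (via 0,0,2).
Match coefficients ⇒ f(k) = -2*(k**2 + 1).
Certificate R = B(k−1)f/C = -2*(k**2 + 1)/(k*(k - 2)) gives s_k = 2**(2 - k)*(k**2 + 1).
Check: Δs_k = 2**(1 - k)*k*(2 - k). ✓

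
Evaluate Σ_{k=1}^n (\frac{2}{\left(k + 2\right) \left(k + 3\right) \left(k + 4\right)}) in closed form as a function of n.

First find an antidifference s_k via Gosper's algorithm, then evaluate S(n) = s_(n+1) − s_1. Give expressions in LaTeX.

S(n) = \frac{n \left(n + 7\right)}{12 \left(n^{2} + 7 n + 12\right)}

Ratio r(k) = (k + 2)/(k + 5).
So A=k + 2 and B=k + 5, with C=1.
Need (k + 2)·f(k+1) − (k + 4)·f(k) = 1.
Bound: deg f ≤ 2.
Match coefficients ⇒ f(k) = k*(k + 5)/12.
Certificate R = B(k−1)f/C = k*(k + 4)*(k + 5)/12 gives s_k = k*(k + 5)/(6*(k + 2)*(k + 3)).
Verify: 2/(k**3 + 9*k**2 + 26*k + 24) matches t_k.
s_(n+1) = (n**2 + 7*n + 6)/(6*(n**2 + 7*n + 12)) and s_(1) = 1/12, so S(n) = n*(n + 7)/(12*(n**2 + 7*n + 12)).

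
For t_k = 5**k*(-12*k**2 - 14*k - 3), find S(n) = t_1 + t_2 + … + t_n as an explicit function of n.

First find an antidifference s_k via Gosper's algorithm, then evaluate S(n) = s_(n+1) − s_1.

r(k) = 5*(12*k**2 + 38*k + 29)/(12*k**2 + 14*k + 3) after simplifying.
A = 5, B = 1, C = k**2 + 7*k/6 + 1/4.
Need (5)·f(k+1) − (1)·f(k) = k**2 + 7*k/6 + 1/4.
Degrees (0,0,2) ⇒ d ≤ 2.
Solve for f: f(k) = (3*k**2 - 4*k + 2)/12 (degree 2 ≤ 2).
So s_k = (B(k−1)f/C)·t_k = ((3*k**2 - 4*k + 2)/(12*k**2 + 14*k + 3))·t_k = 5**k*(-3*k**2 + 4*k - 2).
s_(k+1) − s_k = 5**k*(-12*k**2 - 14*k - 3) = t_k.
s_(n+1) = 5**(n + 1)*(-3*n**2 - 2*n - 1) and s_(1) = -5, so S(n) = -15*5**n*n**2 - 10*5**n*n - 5*5**n + 5.

S(n) = -15*5**n*n**2 - 10*5**n*n - 5*5**n + 5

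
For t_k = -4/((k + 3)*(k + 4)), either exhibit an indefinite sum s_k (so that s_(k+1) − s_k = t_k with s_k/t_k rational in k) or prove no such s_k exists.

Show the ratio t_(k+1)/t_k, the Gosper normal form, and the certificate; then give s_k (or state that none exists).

s_k = -4*k/(3*k + 9)

Ratio r(k) = (k + 3)/(k + 5).
Gosper form: A/B · C(k+1)/C(k) with A=k + 3, B=k + 5, C=1.
Solve (k + 3)·f(k+1) − (k + 4)·f(k) = 1.
Degrees (1,1,0) ⇒ d ≤ 1.
Coefficient equations give f(k) = k/3.
Certificate R = B(k−1)f/C = k*(k + 4)/3 gives s_k = -4*k/(3*k + 9).
s_(k+1) − s_k = -4/(k**2 + 7*k + 12) = t_k.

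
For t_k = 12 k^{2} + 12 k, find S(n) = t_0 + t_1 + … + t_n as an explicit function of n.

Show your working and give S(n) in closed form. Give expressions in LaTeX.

Step 1: r(k) = (k + 2)/k.
A = 1, B = 1, C = k**2 + k.
Set up (1)·f(k+1) − (1)·f(k) − (k**2 + k) = 0.
Bound: deg f ≤ 3.
Solve for f: f(k) = k*(k - 1)*(k + 1)/3 (degree 3 ≤ 3).
R(k) = B(k−1)·f(k)/C(k) = (k - 1)/3; s_k = R·t_k = 4*k*(k**2 - 1).
Verify: 12*k*(k + 1) matches t_k.
Evaluate: s_(n+1) = 4*n*(n**2 + 3*n + 2); subtract s_(0) = 0 ⇒ S(n) = 4*n*(n**2 + 3*n + 2).

S(n) = 4 n \left(n^{2} + 3 n + 2\right)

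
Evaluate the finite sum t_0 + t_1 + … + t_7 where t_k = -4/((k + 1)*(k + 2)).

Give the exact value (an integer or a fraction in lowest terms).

Σ = -32/9

Step 1: r(k) = (k + 1)/(k + 3).
A = k + 1, B = k + 3, C = 1.
Set up (k + 1)·f(k+1) − (k + 2)·f(k) − (1) = 0.
Bound: deg f ≤ 1.
A polynomial solution: f(k) = k.
R(k) = B(k−1)·f(k)/C(k) = k*(k + 2); s_k = R·t_k = -4*k/(k + 1).
s_(k+1) − s_k = -4/(k**2 + 3*k + 2) = t_k.
Sum = s_(8) − s_(0); s_(8) = -32/9, s_(0) = 0 ⇒ -32/9.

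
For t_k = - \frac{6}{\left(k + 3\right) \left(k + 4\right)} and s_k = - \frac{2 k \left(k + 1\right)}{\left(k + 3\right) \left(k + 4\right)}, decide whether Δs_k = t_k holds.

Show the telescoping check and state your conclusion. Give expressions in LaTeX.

Invalid: residual \frac{6 \left(3 - k\right)}{k^{3} + 12 k^{2} + 47 k + 60} ≠ 0.

s_(k+1) = -2*(k + 1)*(k + 2)/((k + 4)*(k + 5))
s_(k+1) − s_k = 12*(-k - 1)/(k**3 + 12*k**2 + 47*k + 60)
(s_(k+1) − s_k) − t_k = 6*(3 - k)/(k**3 + 12*k**2 + 47*k + 60)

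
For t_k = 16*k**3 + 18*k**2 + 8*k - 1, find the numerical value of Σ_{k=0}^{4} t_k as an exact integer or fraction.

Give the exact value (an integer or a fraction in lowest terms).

Σ = 2215

Ratio r(k) = (16*k**3 + 66*k**2 + 92*k + 41)/(16*k**3 + 18*k**2 + 8*k - 1).
So A=1 and B=1, with C=k**3 + 9*k**2/8 + k/2 - 1/16.
Solve (1)·f(k+1) − (1)·f(k) = k**3 + 9*k**2/8 + k/2 - 1/16.
From deg A=0, deg B=0, deg C=3: d=4.
Coefficient equations give f(k) = k*(4*k**3 - 2*k**2 - k - 2)/16.
So s_k = (B(k−1)f/C)·t_k = (k*(4*k**3 - 2*k**2 - k - 2)/(16*k**3 + 18*k**2 + 8*k - 1))·t_k = k*(4*k**3 - 2*k**2 - k - 2).
Verify: 16*k**3 + 18*k**2 + 8*k - 1 matches t_k.
Sum = s_(5) − s_(0); s_(5) = 2215, s_(0) = 0 ⇒ 2215.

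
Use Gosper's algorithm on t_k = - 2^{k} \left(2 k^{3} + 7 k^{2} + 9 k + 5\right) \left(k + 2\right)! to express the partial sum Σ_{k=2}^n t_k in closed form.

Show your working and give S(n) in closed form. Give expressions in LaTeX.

S(n) = - 2 \cdot 2^{n} n^{2} \left(n + 3\right)! - 2 \cdot 2^{n} n \left(n + 3\right)! - 2 \cdot 2^{n} \left(n + 3\right)! + 288

The ratio is 2*(2*k**4 + 19*k**3 + 68*k**2 + 110*k + 69)/(2*k**3 + 7*k**2 + 9*k + 5).
Take A(k)=2*k + 6, B(k)=1, C(k)=k**3 + 7*k**2/2 + 9*k/2 + 5/2.
f must satisfy (2*k + 6)·f(k+1) − (1)·f(k) = k**3 + 7*k**2/2 + 9*k/2 + 5/2.
deg f ≤ 2 (via 1,0,3).
Match coefficients ⇒ f(k) = (k**2 - k + 1)/2.
Get s_k = R·t_k = -2**k*(k**2 - k + 1)*factorial(k + 2) with R(k) = B(k−1)f(k)/C(k) = (k**2 - k + 1)/(2*k**3 + 7*k**2 + 9*k + 5).
Verify: -2**k*(2*k**3 + 7*k**2 + 9*k + 5)*factorial(k + 2) matches t_k.
Evaluate: s_(n+1) = -2**(n + 1)*(n**2 + n + 1)*factorial(n + 3); subtract s_(2) = -288 ⇒ S(n) = -2*2**n*n**2*factorial(n + 3) - 2*2**n*n*factorial(n + 3) - 2*2**n*factorial(n + 3) + 288.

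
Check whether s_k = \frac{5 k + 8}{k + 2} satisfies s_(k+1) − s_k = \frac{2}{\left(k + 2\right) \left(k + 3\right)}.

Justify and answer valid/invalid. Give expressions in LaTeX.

valid; difference matches t_k

s_(k+1) = (5*k + 13)/(k + 3)
s_(k+1) − s_k = 2/(k**2 + 5*k + 6)
(s_(k+1) − s_k) − t_k = 0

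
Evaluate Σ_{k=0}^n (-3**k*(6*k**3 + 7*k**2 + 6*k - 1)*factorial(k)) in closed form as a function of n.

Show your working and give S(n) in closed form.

S(n) = -6*3**n*n**3*factorial(n) - 9*3**n*n**2*factorial(n) - 3*3**n*n*factorial(n) + 1

The ratio is 3*(6*k**4 + 31*k**3 + 63*k**2 + 56*k + 18)/(6*k**3 + 7*k**2 + 6*k - 1).
Factor: A=3*k + 3; B=1; C=k**3 + 7*k**2/6 + k - 1/6.
Key eq: (3*k + 3)·f(k+1) = (1)·f(k) + (k**3 + 7*k**2/6 + k - 1/6).
deg f ≤ 2 (via 1,0,3).
A polynomial solution: f(k) = (k - 1)*(2*k - 1)/6.
R(k) = B(k−1)·f(k)/C(k) = (k - 1)*(2*k - 1)/(6*k**3 + 7*k**2 + 6*k - 1); s_k = R·t_k = -3**k*(k - 1)*(2*k - 1)*factorial(k).
Verify: -3**k*(6*k**3 + 7*k**2 + 6*k - 1)*factorial(k) matches t_k.
Σ_(k=0)^n t_k = s_(n+1) − s_(0) = (-3**(n + 1)*n*(2*n + 1)*factorial(n + 1)) − (-1), i.e. -6*3**n*n**3*factorial(n) - 9*3**n*n**2*factorial(n) - 3*3**n*n*factorial(n) + 1.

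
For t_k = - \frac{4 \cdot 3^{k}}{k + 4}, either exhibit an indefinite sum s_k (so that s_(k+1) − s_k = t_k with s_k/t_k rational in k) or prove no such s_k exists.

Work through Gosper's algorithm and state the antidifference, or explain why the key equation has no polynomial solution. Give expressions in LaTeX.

Compute t_(k+1)/t_k: get 3*(k + 4)/(k + 5).
Factor: A=3*k + 12; B=k + 5; C=1.
f must satisfy (3*k + 12)·f(k+1) − (k + 4)·f(k) = 1.
d = -1 from the (1,1,0) case.
deg f ≤ -1 is impossible — no certificate.

none (Gosper's algorithm certifies no s_k)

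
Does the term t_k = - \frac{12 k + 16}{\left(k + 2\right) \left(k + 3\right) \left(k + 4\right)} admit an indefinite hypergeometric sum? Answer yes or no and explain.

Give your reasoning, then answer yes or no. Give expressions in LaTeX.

Ratio r(k) = (k + 2)*(3*k + 7)/((k + 5)*(3*k + 4)).
So A=k + 2 and B=k + 5, with C=k + 4/3.
Key eq: (k + 2)·f(k+1) = (k + 4)·f(k) + (k + 4/3).
Degrees (1,1,1) ⇒ d ≤ 2.
Coefficient equations give f(k) = k*(5*k + 7)/18.
Get s_k = R·t_k = -2*k*(5*k + 7)/(3*(k + 2)*(k + 3)) with R(k) = B(k−1)f(k)/C(k) = k*(k + 4)*(5*k + 7)/(6*(3*k + 4)).
Δs = 4*(-3*k - 4)/(k**3 + 9*k**2 + 26*k + 24), as required.

Yes. s_k = - \frac{2 k \left(5 k + 7\right)}{3 \left(k + 2\right) \left(k + 3\right)}.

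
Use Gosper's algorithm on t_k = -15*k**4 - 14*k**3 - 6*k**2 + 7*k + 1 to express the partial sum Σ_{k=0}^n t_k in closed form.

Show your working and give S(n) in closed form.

t_(k+1)/t_k = (15*k**4 + 74*k**3 + 138*k**2 + 107*k + 27)/(15*k**4 + 14*k**3 + 6*k**2 - 7*k - 1).
Gosper form: A/B · C(k+1)/C(k) with A=1, B=1, C=k**4 + 14*k**3/15 + 2*k**2/5 - 7*k/15 - 1/15.
Need (1)·f(k+1) − (1)·f(k) = k**4 + 14*k**3/15 + 2*k**2/5 - 7*k/15 - 1/15.
Bound: deg f ≤ 5.
Match coefficients ⇒ f(k) = k*(3*k**4 - 4*k**3 - 3*k + 3)/15.
R(k) = B(k−1)·f(k)/C(k) = k*(3*k**4 - 4*k**3 - 3*k + 3)/(15*k**4 + 14*k**3 + 6*k**2 - 7*k - 1); s_k = R·t_k = k*(-3*k**4 + 4*k**3 + 3*k - 3).
s_(k+1) − s_k = -15*k**4 - 14*k**3 - 6*k**2 + 7*k + 1 = t_k.
Telescope: S(n) = s_(n+1) − s_(0) = -3*n**5 - 11*n**4 - 14*n**3 - 3*n**2 + 4*n + 1 − (0) = -3*n**5 - 11*n**4 - 14*n**3 - 3*n**2 + 4*n + 1.

S(n) = -3*n**5 - 11*n**4 - 14*n**3 - 3*n**2 + 4*n + 1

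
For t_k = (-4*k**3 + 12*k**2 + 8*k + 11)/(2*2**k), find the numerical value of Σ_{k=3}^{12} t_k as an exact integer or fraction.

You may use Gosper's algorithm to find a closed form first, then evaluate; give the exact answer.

Σ = -110971/8192

The ratio is (4*k**3 - 20*k - 27)/(2*(4*k**3 - 12*k**2 - 8*k - 11)).
Factor: A=1/2; B=1; C=k**3 - 3*k**2 - 2*k - 11/4.
Set up (1/2)·f(k+1) − (1)·f(k) − (k**3 - 3*k**2 - 2*k - 11/4) = 0.
d = 3 from the (0,0,3) case.
Solving with deg f ≤ 3: f(k) = -(4*k**3 + 4*k - 3)/2.
R(k) = B(k−1)·f(k)/C(k) = -2*(4*k**3 + 4*k - 3)/(4*k**3 - 12*k**2 - 8*k - 11); s_k = R·t_k = (4*k**3 + 4*k - 3)/2**k.
Δs = (-4*k**3 + 12*k**2 + 8*k + 11)/(2*2**k), as required.
Evaluate s at k=13 and k=3: 8837/8192 and 117/8; difference -110971/8192.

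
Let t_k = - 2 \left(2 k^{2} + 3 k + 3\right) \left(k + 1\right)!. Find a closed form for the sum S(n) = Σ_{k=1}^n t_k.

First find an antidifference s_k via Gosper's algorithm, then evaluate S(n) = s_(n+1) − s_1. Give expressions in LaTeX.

S(n) = - 4 n \left(n + 2\right)! - 2 \left(n + 2\right)! + 4

Ratio r(k) = (k + 2)*(3*k + 2*(k + 1)**2 + 6)/(2*k**2 + 3*k + 3).
Gosper form: A/B · C(k+1)/C(k) with A=k + 2, B=1, C=k**2 + 3*k/2 + 3/2.
f must satisfy (k + 2)·f(k+1) − (1)·f(k) = k**2 + 3*k/2 + 3/2.
From deg A=1, deg B=0, deg C=2: d=1.
Solving with deg f ≤ 1: f(k) = (2*k - 1)/2.
So s_k = (B(k−1)f/C)·t_k = ((2*k - 1)/(2*k**2 + 3*k + 3))·t_k = -2*(2*k - 1)*factorial(k + 1).
Verify: -2*(2*k**2 + 3*k + 3)*factorial(k + 1) matches t_k.
Σ_(k=1)^n t_k = s_(n+1) − s_(1) = (-2*(2*n + 1)*factorial(n + 2)) − (-4), i.e. -4*n*factorial(n + 2) - 2*factorial(n + 2) + 4.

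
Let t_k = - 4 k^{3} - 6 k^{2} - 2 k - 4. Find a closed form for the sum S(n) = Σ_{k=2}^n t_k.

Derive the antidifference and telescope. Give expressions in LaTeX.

S(n) = - n^{4} - 4 n^{3} - 5 n^{2} - 6 n + 16

Compute t_(k+1)/t_k: get (2*k**3 + 9*k**2 + 13*k + 8)/(2*k**3 + 3*k**2 + k + 2).
Take A(k)=1, B(k)=1, C(k)=k**3 + 3*k**2/2 + k/2 + 1.
f must satisfy (1)·f(k+1) − (1)·f(k) = k**3 + 3*k**2/2 + k/2 + 1.
d = 4 from the (0,0,3) case.
Solve for f: f(k) = k*(k**3 - k + 4)/4 (degree 4 ≤ 4).
So s_k = (B(k−1)f/C)·t_k = (k*(k**3 - k + 4)/(2*(2*k**3 + 3*k**2 + k + 2)))·t_k = k*(-k**3 + k - 4).
Δs = -4*k**3 - 6*k**2 - 2*k - 4, as required.
Telescope: S(n) = s_(n+1) − s_(2) = -n**4 - 4*n**3 - 5*n**2 - 6*n - 4 − (-20) = -n**4 - 4*n**3 - 5*n**2 - 6*n + 16.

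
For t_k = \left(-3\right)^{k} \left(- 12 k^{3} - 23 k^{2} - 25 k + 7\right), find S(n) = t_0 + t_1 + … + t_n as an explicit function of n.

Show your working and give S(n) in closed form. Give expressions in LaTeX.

Compute t_(k+1)/t_k: get 3*(-12*k**3 - 59*k**2 - 107*k - 53)/(12*k**3 + 23*k**2 + 25*k - 7).
Normal form (A,B,C) = (-3, 1, k**3 + 23*k**2/12 + 25*k/12 - 7/12).
Solve (-3)·f(k+1) − (1)·f(k) = k**3 + 23*k**2/12 + 25*k/12 - 7/12.
deg f ≤ 3 (via 0,0,3).
Solving with deg f ≤ 3: f(k) = -(3*k**3 - k**2 + k - 4)/12.
Then R = B(k−1)f/C = -(3*k**3 - k**2 + k - 4)/(12*k**3 + 23*k**2 + 25*k - 7), so s_k = R(k)·t_k = (-3)**k*(3*k**3 - k**2 + k - 4).
Verify: (-3)**k*(-12*k**3 - 23*k**2 - 25*k + 7) matches t_k.
Σ_(k=0)^n t_k = s_(n+1) − s_(0) = ((-3)**(n + 1)*(3*n**3 + 8*n**2 + 8*n - 1)) − (-4), i.e. -9*(-3)**n*n**3 - 24*(-3)**n*n**2 - 24*(-3)**n*n + 3*(-3)**n + 4.

S(n) = - 9 \left(-3\right)^{n} n^{3} - 24 \left(-3\right)^{n} n^{2} - 24 \left(-3\right)^{n} n + 3 \left(-3\right)^{n} + 4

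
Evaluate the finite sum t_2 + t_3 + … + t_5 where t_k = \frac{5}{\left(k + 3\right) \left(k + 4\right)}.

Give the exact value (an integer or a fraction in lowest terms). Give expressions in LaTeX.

r(k) = (k + 3)/(k + 5) after simplifying.
Take A(k)=k + 3, B(k)=k + 5, C(k)=1.
Solve (k + 3)·f(k+1) − (k + 4)·f(k) = 1.
From deg A=1, deg B=1, deg C=0: d=1.
Match coefficients ⇒ f(k) = k/3.
Certificate R = B(k−1)f/C = k*(k + 4)/3 gives s_k = 5*k/(3*(k + 3)).
Δs = 5/(k**2 + 7*k + 12), as required.
Evaluate s at k=6 and k=2: 10/9 and 2/3; difference 4/9.

Σ = 4/9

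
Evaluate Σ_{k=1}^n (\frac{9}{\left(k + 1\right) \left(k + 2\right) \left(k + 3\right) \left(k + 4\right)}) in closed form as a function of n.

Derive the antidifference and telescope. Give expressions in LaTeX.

Step 1: r(k) = (k + 1)/(k + 5).
Factor: A=k + 1; B=k + 5; C=1.
Key eq: (k + 1)·f(k+1) = (k + 4)·f(k) + (1).
d = 3 from the (1,1,0) case.
A polynomial solution: f(k) = k*(k**2 + 6*k + 11)/18.
Get s_k = R·t_k = k*(k**2 + 6*k + 11)/(2*(k + 1)*(k + 2)*(k + 3)) with R(k) = B(k−1)f(k)/C(k) = k*(k + 4)*(k**2 + 6*k + 11)/18.
Verify: 9/(k**4 + 10*k**3 + 35*k**2 + 50*k + 24) matches t_k.
Telescope: S(n) = s_(n+1) − s_(1) = (n**3 + 9*n**2 + 26*n + 18)/(2*(n**3 + 9*n**2 + 26*n + 24)) − (3/8) = n*(n**2 + 9*n + 26)/(8*(n**3 + 9*n**2 + 26*n + 24)).

S(n) = \frac{n \left(n^{2} + 9 n + 26\right)}{8 \left(n^{3} + 9 n^{2} + 26 n + 24\right)}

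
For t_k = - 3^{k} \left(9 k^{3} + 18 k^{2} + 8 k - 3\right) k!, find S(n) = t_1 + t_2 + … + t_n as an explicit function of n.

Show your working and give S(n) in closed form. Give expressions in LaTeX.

S(n) = - 9 \cdot 3^{n} n^{3} n! - 21 \cdot 3^{n} n^{2} n! - 6 \cdot 3^{n} n n! + 6 \cdot 3^{n} n! - 6

Ratio r(k) = 3*(9*k**4 + 54*k**3 + 116*k**2 + 103*k + 32)/(9*k**3 + 18*k**2 + 8*k - 3).
Normal form (A,B,C) = (3*k + 3, 1, k**3 + 2*k**2 + 8*k/9 - 1/3).
Set up (3*k + 3)·f(k+1) − (1)·f(k) − (k**3 + 2*k**2 + 8*k/9 - 1/3) = 0.
Degrees (1,0,3) ⇒ d ≤ 2.
Match coefficients ⇒ f(k) = (3*k**2 - 2*k - 3)/9.
R(k) = B(k−1)·f(k)/C(k) = (3*k**2 - 2*k - 3)/(9*k**3 + 18*k**2 + 8*k - 3); s_k = R·t_k = 3**k*(-3*k**2 + 2*k + 3)*factorial(k).
s_(k+1) − s_k = -3**k*(9*k**3 + 18*k**2 + 8*k - 3)*factorial(k) = t_k.
s_(n+1) = -3**(n + 1)*(3*n**2 + 4*n - 2)*factorial(n + 1) and s_(1) = 6, so S(n) = -9*3**n*n**3*factorial(n) - 21*3**n*n**2*factorial(n) - 6*3**n*n*factorial(n) + 6*3**n*factorial(n) - 6.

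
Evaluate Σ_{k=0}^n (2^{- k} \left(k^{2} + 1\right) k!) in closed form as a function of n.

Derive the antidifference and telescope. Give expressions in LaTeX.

S(n) = 2^{- n} \left(n + 1\right) \left(n + 1\right)!

Compute t_(k+1)/t_k: get (k + 1)*((k + 1)**2 + 1)/(2*(k**2 + 1)).
So A=k/2 + 1/2 and B=1, with C=k**2 + 1.
f must satisfy (k/2 + 1/2)·f(k+1) − (1)·f(k) = k**2 + 1.
Bound: deg f ≤ 1.
Match coefficients ⇒ f(k) = 2*k.
R(k) = B(k−1)·f(k)/C(k) = 2*k/(k**2 + 1); s_k = R·t_k = 2**(1 - k)*k*factorial(k).
s_(k+1) − s_k = (k**2 + 1)*factorial(k)/2**k = t_k.
s_(n+1) = (n + 1)*factorial(n + 1)/2**n and s_(0) = 0, so S(n) = (n + 1)*factorial(n + 1)/2**n.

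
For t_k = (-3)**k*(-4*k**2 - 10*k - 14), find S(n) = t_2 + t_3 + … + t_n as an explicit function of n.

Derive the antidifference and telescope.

S(n) = -3*(-3)**n*n**2 - 12*(-3)**n + 3*(-3)**(n + 1)*n - 72

r(k) = 3*(-2*k**2 - 9*k - 14)/(2*k**2 + 5*k + 7) after simplifying.
Gosper form: A/B · C(k+1)/C(k) with A=-3, B=1, C=k**2 + 5*k/2 + 7/2.
f must satisfy (-3)·f(k+1) − (1)·f(k) = k**2 + 5*k/2 + 7/2.
From deg A=0, deg B=0, deg C=2: d=2.
Match coefficients ⇒ f(k) = -(k**2 + k + 2)/4.
Certificate R = B(k−1)f/C = -(k**2 + k + 2)/(2*(2*k**2 + 5*k + 7)) gives s_k = (-3)**k*(k**2 + k + 2).
Δs = (-3)**k*(-4*k**2 - 10*k - 14), as required.
Σ_(k=2)^n t_k = s_(n+1) − s_(2) = ((-3)**(n + 1)*(n**2 + 3*n + 4)) − (72), i.e. -3*(-3)**n*n**2 - 12*(-3)**n + 3*(-3)**(n + 1)*n - 72.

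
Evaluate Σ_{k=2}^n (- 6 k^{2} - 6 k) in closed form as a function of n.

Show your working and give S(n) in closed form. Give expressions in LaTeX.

Step 1: r(k) = (k + 2)/k.
Gosper form: A/B · C(k+1)/C(k) with A=1, B=1, C=k**2 + k.
Key eq: (1)·f(k+1) = (1)·f(k) + (k**2 + k).
d = 3 from the (0,0,2) case.
Coefficient equations give f(k) = k*(k - 1)*(k + 1)/3.
Get s_k = R·t_k = 2*k*(1 - k**2) with R(k) = B(k−1)f(k)/C(k) = (k - 1)/3.
Δs = 6*k*(-k - 1), as required.
s_(n+1) = 2*n*(-n**2 - 3*n - 2) and s_(2) = -12, so S(n) = -2*n**3 - 6*n**2 - 4*n + 12.

S(n) = - 2 n^{3} - 6 n^{2} - 4 n + 12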